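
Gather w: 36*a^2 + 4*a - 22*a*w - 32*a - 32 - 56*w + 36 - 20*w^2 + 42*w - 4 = 36*a^2 - 28*a - 20*w^2 + w*(-22*a - 14)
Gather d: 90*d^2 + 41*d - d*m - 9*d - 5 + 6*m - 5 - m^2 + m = 90*d^2 + d*(32 - m) - m^2 + 7*m - 10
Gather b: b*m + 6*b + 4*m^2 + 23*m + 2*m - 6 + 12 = b*(m + 6) + 4*m^2 + 25*m + 6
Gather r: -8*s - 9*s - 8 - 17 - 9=-17*s - 34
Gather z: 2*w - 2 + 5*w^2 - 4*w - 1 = 5*w^2 - 2*w - 3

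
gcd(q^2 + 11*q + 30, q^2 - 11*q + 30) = 1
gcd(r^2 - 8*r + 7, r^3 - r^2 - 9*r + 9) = r - 1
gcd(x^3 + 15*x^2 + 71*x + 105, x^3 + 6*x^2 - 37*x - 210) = x^2 + 12*x + 35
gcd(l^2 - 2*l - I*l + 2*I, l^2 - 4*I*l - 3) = l - I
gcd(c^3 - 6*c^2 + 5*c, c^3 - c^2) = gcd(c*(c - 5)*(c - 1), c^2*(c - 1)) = c^2 - c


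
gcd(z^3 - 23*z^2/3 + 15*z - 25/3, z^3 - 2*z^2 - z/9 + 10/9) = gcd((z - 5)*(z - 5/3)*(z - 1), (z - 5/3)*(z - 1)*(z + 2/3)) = z^2 - 8*z/3 + 5/3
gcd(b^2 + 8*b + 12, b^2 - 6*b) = 1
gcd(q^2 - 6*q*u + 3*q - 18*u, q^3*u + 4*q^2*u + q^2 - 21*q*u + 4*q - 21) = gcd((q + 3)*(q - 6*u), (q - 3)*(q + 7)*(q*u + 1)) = 1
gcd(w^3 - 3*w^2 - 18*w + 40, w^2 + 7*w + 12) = w + 4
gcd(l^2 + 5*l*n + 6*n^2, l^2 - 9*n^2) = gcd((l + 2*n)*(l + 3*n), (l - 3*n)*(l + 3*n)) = l + 3*n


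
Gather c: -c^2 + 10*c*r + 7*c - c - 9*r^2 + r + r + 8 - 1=-c^2 + c*(10*r + 6) - 9*r^2 + 2*r + 7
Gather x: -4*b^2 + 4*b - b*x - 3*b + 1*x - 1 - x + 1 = -4*b^2 - b*x + b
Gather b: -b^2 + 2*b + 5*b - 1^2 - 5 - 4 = -b^2 + 7*b - 10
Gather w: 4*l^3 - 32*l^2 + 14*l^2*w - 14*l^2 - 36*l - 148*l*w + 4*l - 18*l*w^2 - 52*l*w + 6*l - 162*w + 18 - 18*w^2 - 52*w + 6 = 4*l^3 - 46*l^2 - 26*l + w^2*(-18*l - 18) + w*(14*l^2 - 200*l - 214) + 24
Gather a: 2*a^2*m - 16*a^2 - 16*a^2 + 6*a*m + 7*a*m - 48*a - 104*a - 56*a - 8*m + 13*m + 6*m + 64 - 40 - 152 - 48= a^2*(2*m - 32) + a*(13*m - 208) + 11*m - 176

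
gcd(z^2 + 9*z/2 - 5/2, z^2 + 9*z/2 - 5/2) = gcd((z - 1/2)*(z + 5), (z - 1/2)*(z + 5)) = z^2 + 9*z/2 - 5/2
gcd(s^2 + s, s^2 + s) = s^2 + s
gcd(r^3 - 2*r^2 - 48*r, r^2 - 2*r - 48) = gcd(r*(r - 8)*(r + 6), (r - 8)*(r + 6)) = r^2 - 2*r - 48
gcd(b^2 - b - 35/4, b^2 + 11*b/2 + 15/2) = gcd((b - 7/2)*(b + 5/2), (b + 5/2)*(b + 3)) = b + 5/2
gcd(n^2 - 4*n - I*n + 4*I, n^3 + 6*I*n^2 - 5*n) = 1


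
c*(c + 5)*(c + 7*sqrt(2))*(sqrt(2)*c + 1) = sqrt(2)*c^4 + 5*sqrt(2)*c^3 + 15*c^3 + 7*sqrt(2)*c^2 + 75*c^2 + 35*sqrt(2)*c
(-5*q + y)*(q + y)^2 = -5*q^3 - 9*q^2*y - 3*q*y^2 + y^3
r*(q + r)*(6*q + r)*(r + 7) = 6*q^2*r^2 + 42*q^2*r + 7*q*r^3 + 49*q*r^2 + r^4 + 7*r^3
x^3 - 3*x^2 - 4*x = x*(x - 4)*(x + 1)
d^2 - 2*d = d*(d - 2)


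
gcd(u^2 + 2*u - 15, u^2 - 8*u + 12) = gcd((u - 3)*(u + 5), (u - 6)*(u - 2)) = 1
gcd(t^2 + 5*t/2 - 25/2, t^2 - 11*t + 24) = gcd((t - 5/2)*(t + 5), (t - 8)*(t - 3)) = 1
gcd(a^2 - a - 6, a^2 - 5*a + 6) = a - 3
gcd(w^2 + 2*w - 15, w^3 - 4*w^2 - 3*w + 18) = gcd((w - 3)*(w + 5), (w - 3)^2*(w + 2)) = w - 3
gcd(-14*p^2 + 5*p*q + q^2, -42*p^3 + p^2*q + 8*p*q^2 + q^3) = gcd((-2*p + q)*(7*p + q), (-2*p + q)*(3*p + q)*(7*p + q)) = 14*p^2 - 5*p*q - q^2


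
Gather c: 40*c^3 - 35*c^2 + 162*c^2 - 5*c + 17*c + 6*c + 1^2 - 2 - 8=40*c^3 + 127*c^2 + 18*c - 9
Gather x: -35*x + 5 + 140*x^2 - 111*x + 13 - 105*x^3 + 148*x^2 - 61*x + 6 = -105*x^3 + 288*x^2 - 207*x + 24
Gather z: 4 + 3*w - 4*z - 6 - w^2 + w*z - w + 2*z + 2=-w^2 + 2*w + z*(w - 2)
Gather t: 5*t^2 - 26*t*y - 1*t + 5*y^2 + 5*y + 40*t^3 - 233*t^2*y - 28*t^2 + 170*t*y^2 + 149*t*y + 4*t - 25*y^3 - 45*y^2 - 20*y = 40*t^3 + t^2*(-233*y - 23) + t*(170*y^2 + 123*y + 3) - 25*y^3 - 40*y^2 - 15*y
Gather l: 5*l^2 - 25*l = 5*l^2 - 25*l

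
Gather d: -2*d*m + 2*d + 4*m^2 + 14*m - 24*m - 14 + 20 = d*(2 - 2*m) + 4*m^2 - 10*m + 6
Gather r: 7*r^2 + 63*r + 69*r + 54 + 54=7*r^2 + 132*r + 108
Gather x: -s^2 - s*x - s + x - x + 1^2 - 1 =-s^2 - s*x - s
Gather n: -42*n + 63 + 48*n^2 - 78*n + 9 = 48*n^2 - 120*n + 72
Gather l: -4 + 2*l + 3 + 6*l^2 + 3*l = 6*l^2 + 5*l - 1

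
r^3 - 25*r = r*(r - 5)*(r + 5)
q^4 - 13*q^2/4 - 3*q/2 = q*(q - 2)*(q + 1/2)*(q + 3/2)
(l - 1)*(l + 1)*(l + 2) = l^3 + 2*l^2 - l - 2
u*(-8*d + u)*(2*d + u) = -16*d^2*u - 6*d*u^2 + u^3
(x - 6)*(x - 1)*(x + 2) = x^3 - 5*x^2 - 8*x + 12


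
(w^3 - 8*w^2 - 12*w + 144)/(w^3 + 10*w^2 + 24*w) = (w^2 - 12*w + 36)/(w*(w + 6))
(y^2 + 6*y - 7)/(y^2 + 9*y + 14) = (y - 1)/(y + 2)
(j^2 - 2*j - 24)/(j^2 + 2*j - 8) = (j - 6)/(j - 2)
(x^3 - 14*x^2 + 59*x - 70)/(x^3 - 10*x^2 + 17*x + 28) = (x^2 - 7*x + 10)/(x^2 - 3*x - 4)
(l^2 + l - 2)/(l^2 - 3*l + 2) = (l + 2)/(l - 2)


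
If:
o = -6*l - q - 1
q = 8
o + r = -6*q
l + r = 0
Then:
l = 39/7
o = -297/7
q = 8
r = -39/7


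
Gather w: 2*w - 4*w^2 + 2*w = -4*w^2 + 4*w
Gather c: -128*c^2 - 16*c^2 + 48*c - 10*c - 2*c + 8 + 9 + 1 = -144*c^2 + 36*c + 18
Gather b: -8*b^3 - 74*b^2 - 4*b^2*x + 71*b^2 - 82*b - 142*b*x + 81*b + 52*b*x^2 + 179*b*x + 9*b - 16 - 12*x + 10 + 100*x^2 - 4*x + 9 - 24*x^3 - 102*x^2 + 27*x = -8*b^3 + b^2*(-4*x - 3) + b*(52*x^2 + 37*x + 8) - 24*x^3 - 2*x^2 + 11*x + 3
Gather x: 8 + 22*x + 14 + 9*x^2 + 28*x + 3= 9*x^2 + 50*x + 25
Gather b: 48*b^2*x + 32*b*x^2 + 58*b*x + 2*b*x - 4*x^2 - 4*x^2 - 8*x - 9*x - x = 48*b^2*x + b*(32*x^2 + 60*x) - 8*x^2 - 18*x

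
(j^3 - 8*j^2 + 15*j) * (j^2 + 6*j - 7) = j^5 - 2*j^4 - 40*j^3 + 146*j^2 - 105*j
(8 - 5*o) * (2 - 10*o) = 50*o^2 - 90*o + 16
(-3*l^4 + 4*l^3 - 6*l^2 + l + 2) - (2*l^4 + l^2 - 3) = -5*l^4 + 4*l^3 - 7*l^2 + l + 5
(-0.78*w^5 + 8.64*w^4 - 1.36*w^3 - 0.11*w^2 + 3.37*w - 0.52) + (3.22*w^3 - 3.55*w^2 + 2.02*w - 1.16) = -0.78*w^5 + 8.64*w^4 + 1.86*w^3 - 3.66*w^2 + 5.39*w - 1.68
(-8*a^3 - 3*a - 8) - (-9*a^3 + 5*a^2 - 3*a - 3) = a^3 - 5*a^2 - 5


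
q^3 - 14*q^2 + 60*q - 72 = (q - 6)^2*(q - 2)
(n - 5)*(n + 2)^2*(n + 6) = n^4 + 5*n^3 - 22*n^2 - 116*n - 120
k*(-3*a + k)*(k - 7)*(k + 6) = -3*a*k^3 + 3*a*k^2 + 126*a*k + k^4 - k^3 - 42*k^2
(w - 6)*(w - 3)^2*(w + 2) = w^4 - 10*w^3 + 21*w^2 + 36*w - 108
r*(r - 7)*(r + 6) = r^3 - r^2 - 42*r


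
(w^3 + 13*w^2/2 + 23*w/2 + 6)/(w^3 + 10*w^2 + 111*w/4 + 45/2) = 2*(w^2 + 5*w + 4)/(2*w^2 + 17*w + 30)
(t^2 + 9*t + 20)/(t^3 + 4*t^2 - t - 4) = (t + 5)/(t^2 - 1)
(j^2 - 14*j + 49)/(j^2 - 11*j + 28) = (j - 7)/(j - 4)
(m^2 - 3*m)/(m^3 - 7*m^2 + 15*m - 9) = m/(m^2 - 4*m + 3)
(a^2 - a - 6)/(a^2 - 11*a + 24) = (a + 2)/(a - 8)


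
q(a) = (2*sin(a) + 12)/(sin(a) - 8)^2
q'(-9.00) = -0.06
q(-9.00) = 0.16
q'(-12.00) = 0.08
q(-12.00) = 0.23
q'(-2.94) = -0.07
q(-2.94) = 0.17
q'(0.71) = 0.08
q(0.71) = 0.25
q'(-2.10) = -0.03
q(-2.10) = 0.13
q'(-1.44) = 0.01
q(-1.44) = 0.12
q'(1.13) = 0.05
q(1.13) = 0.27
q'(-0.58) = 0.05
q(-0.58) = 0.15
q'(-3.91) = -0.08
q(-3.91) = 0.25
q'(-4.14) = -0.06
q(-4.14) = 0.27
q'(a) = 2*cos(a)/(sin(a) - 8)^2 - 2*(2*sin(a) + 12)*cos(a)/(sin(a) - 8)^3 = -2*(sin(a) + 20)*cos(a)/(sin(a) - 8)^3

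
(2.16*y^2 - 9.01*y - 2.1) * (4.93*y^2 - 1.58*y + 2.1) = 10.6488*y^4 - 47.8321*y^3 + 8.4188*y^2 - 15.603*y - 4.41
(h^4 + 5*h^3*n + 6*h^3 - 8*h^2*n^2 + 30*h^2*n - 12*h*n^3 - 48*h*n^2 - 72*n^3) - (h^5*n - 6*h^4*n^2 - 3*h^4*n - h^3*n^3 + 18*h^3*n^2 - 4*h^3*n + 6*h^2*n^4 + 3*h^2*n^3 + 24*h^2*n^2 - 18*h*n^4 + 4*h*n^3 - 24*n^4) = -h^5*n + 6*h^4*n^2 + 3*h^4*n + h^4 + h^3*n^3 - 18*h^3*n^2 + 9*h^3*n + 6*h^3 - 6*h^2*n^4 - 3*h^2*n^3 - 32*h^2*n^2 + 30*h^2*n + 18*h*n^4 - 16*h*n^3 - 48*h*n^2 + 24*n^4 - 72*n^3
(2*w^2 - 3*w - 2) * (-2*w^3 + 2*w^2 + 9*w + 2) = -4*w^5 + 10*w^4 + 16*w^3 - 27*w^2 - 24*w - 4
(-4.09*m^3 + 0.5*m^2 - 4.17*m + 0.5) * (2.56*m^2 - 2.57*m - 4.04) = -10.4704*m^5 + 11.7913*m^4 + 4.5634*m^3 + 9.9769*m^2 + 15.5618*m - 2.02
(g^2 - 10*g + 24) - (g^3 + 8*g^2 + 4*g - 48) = -g^3 - 7*g^2 - 14*g + 72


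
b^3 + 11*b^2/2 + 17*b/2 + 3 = (b + 1/2)*(b + 2)*(b + 3)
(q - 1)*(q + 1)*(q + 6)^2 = q^4 + 12*q^3 + 35*q^2 - 12*q - 36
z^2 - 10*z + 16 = (z - 8)*(z - 2)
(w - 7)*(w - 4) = w^2 - 11*w + 28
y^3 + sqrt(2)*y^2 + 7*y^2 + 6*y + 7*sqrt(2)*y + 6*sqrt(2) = (y + 1)*(y + 6)*(y + sqrt(2))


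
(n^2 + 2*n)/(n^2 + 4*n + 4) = n/(n + 2)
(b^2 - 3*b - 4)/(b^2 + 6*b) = (b^2 - 3*b - 4)/(b*(b + 6))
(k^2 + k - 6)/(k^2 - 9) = (k - 2)/(k - 3)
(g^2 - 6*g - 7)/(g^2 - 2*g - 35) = (g + 1)/(g + 5)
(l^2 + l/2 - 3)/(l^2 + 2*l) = (l - 3/2)/l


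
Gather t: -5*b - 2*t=-5*b - 2*t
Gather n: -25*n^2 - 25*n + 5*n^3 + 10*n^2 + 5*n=5*n^3 - 15*n^2 - 20*n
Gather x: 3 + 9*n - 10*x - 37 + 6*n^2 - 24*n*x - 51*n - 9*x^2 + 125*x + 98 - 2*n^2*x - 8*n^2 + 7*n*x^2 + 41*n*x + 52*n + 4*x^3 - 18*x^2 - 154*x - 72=-2*n^2 + 10*n + 4*x^3 + x^2*(7*n - 27) + x*(-2*n^2 + 17*n - 39) - 8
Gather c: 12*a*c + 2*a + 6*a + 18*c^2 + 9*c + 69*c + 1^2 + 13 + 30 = 8*a + 18*c^2 + c*(12*a + 78) + 44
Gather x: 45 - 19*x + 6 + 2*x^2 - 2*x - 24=2*x^2 - 21*x + 27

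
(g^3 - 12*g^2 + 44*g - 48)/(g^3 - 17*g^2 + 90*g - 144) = (g^2 - 6*g + 8)/(g^2 - 11*g + 24)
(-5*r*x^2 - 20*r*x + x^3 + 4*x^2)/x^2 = -5*r - 20*r/x + x + 4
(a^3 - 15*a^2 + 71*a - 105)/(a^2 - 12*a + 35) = a - 3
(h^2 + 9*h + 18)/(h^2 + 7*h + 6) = (h + 3)/(h + 1)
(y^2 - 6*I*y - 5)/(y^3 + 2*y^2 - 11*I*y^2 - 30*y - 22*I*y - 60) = (y - I)/(y^2 + y*(2 - 6*I) - 12*I)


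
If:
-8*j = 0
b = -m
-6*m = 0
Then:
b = 0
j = 0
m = 0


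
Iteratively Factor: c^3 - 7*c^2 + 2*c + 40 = (c - 4)*(c^2 - 3*c - 10) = (c - 5)*(c - 4)*(c + 2)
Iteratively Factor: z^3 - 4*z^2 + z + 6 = (z - 2)*(z^2 - 2*z - 3) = (z - 3)*(z - 2)*(z + 1)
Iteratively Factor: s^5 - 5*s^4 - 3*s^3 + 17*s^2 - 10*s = (s)*(s^4 - 5*s^3 - 3*s^2 + 17*s - 10) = s*(s + 2)*(s^3 - 7*s^2 + 11*s - 5) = s*(s - 1)*(s + 2)*(s^2 - 6*s + 5) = s*(s - 1)^2*(s + 2)*(s - 5)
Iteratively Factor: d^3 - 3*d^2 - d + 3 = (d - 1)*(d^2 - 2*d - 3) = (d - 3)*(d - 1)*(d + 1)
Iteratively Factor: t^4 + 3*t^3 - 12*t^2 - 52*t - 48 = (t + 2)*(t^3 + t^2 - 14*t - 24) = (t - 4)*(t + 2)*(t^2 + 5*t + 6) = (t - 4)*(t + 2)^2*(t + 3)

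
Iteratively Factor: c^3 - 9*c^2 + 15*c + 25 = (c - 5)*(c^2 - 4*c - 5) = (c - 5)*(c + 1)*(c - 5)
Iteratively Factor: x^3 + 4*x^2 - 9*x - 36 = (x - 3)*(x^2 + 7*x + 12) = (x - 3)*(x + 4)*(x + 3)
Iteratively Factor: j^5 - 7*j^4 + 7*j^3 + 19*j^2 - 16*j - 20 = (j - 2)*(j^4 - 5*j^3 - 3*j^2 + 13*j + 10) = (j - 5)*(j - 2)*(j^3 - 3*j - 2) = (j - 5)*(j - 2)*(j + 1)*(j^2 - j - 2) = (j - 5)*(j - 2)*(j + 1)^2*(j - 2)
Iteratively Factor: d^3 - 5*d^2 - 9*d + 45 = (d - 5)*(d^2 - 9) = (d - 5)*(d - 3)*(d + 3)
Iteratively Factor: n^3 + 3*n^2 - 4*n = (n - 1)*(n^2 + 4*n) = (n - 1)*(n + 4)*(n)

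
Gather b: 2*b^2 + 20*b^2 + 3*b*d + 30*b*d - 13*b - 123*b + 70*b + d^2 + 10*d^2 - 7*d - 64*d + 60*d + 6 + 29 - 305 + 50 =22*b^2 + b*(33*d - 66) + 11*d^2 - 11*d - 220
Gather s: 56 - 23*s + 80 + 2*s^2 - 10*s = 2*s^2 - 33*s + 136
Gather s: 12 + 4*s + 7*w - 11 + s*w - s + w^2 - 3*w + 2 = s*(w + 3) + w^2 + 4*w + 3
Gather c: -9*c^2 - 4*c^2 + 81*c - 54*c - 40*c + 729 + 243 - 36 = -13*c^2 - 13*c + 936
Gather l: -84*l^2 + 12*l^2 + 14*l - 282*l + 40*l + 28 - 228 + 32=-72*l^2 - 228*l - 168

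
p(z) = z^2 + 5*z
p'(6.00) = 17.00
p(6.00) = 66.00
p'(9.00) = 23.00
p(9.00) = 126.00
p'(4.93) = 14.86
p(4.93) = 48.95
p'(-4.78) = -4.56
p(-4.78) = -1.05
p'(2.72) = 10.44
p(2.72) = 21.00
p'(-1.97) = 1.06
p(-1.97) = -5.97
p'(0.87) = 6.74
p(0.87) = 5.11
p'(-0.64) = 3.72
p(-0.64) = -2.79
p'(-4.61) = -4.22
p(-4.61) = -1.80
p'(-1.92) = 1.16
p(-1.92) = -5.91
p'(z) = 2*z + 5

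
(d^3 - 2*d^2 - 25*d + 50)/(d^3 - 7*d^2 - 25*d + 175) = (d - 2)/(d - 7)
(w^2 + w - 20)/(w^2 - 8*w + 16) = (w + 5)/(w - 4)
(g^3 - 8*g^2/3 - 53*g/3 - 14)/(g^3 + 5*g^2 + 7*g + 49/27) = 9*(g^2 - 5*g - 6)/(9*g^2 + 24*g + 7)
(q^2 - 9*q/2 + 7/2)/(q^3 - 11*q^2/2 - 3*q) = (-2*q^2 + 9*q - 7)/(q*(-2*q^2 + 11*q + 6))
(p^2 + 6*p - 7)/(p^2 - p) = (p + 7)/p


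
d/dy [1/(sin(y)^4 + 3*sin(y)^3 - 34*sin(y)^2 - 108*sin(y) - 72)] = (-4*sin(y)^3 - 9*sin(y)^2 + 68*sin(y) + 108)*cos(y)/((sin(y) - 6)^2*(sin(y) + 1)^2*(sin(y) + 2)^2*(sin(y) + 6)^2)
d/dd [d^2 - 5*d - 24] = 2*d - 5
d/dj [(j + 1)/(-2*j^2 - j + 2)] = (-2*j^2 - j + (j + 1)*(4*j + 1) + 2)/(2*j^2 + j - 2)^2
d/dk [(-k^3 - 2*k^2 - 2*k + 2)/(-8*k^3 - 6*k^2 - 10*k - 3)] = (-10*k^4 - 12*k^3 + 65*k^2 + 36*k + 26)/(64*k^6 + 96*k^5 + 196*k^4 + 168*k^3 + 136*k^2 + 60*k + 9)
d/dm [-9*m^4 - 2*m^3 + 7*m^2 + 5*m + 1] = -36*m^3 - 6*m^2 + 14*m + 5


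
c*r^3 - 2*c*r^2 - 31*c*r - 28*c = (r - 7)*(r + 4)*(c*r + c)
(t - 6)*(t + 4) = t^2 - 2*t - 24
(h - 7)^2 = h^2 - 14*h + 49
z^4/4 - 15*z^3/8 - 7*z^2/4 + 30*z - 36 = (z/4 + 1)*(z - 6)*(z - 4)*(z - 3/2)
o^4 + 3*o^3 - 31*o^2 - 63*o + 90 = (o - 5)*(o - 1)*(o + 3)*(o + 6)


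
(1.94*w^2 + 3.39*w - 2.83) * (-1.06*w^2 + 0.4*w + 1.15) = -2.0564*w^4 - 2.8174*w^3 + 6.5868*w^2 + 2.7665*w - 3.2545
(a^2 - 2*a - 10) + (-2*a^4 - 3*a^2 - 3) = -2*a^4 - 2*a^2 - 2*a - 13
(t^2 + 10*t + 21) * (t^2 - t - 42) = t^4 + 9*t^3 - 31*t^2 - 441*t - 882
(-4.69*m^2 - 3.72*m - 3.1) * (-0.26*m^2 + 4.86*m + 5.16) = 1.2194*m^4 - 21.8262*m^3 - 41.4736*m^2 - 34.2612*m - 15.996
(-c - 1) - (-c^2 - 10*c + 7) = c^2 + 9*c - 8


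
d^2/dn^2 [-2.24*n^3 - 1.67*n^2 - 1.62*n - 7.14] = -13.44*n - 3.34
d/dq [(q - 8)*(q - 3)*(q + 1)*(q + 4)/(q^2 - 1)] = 2*(q^3 - 5*q^2 + 7*q - 38)/(q^2 - 2*q + 1)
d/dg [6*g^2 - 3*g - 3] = 12*g - 3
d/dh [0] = 0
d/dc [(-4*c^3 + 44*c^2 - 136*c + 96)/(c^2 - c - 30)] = 4*(-c^2 - 10*c + 29)/(c^2 + 10*c + 25)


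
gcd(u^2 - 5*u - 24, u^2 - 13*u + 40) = u - 8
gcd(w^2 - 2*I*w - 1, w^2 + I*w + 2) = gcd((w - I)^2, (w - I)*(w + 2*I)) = w - I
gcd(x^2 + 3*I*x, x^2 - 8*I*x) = x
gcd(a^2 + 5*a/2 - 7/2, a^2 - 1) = a - 1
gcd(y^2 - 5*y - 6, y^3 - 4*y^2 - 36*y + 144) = y - 6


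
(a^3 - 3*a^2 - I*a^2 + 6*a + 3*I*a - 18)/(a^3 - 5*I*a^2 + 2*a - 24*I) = (a - 3)/(a - 4*I)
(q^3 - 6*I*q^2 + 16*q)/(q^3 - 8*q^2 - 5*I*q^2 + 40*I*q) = (q^2 - 6*I*q + 16)/(q^2 - 8*q - 5*I*q + 40*I)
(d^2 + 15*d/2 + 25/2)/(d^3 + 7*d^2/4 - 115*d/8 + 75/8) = 4*(2*d + 5)/(8*d^2 - 26*d + 15)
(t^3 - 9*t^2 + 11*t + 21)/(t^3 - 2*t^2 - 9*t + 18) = (t^2 - 6*t - 7)/(t^2 + t - 6)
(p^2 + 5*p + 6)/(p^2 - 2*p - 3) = (p^2 + 5*p + 6)/(p^2 - 2*p - 3)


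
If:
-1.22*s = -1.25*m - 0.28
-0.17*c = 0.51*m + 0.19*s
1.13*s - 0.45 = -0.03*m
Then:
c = -0.92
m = 0.16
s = 0.39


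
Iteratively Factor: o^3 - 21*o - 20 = (o + 1)*(o^2 - o - 20) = (o - 5)*(o + 1)*(o + 4)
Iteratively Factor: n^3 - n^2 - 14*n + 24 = (n - 3)*(n^2 + 2*n - 8) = (n - 3)*(n - 2)*(n + 4)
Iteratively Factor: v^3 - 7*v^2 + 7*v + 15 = (v + 1)*(v^2 - 8*v + 15) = (v - 5)*(v + 1)*(v - 3)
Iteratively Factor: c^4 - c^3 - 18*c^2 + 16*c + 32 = (c + 1)*(c^3 - 2*c^2 - 16*c + 32) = (c - 4)*(c + 1)*(c^2 + 2*c - 8) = (c - 4)*(c + 1)*(c + 4)*(c - 2)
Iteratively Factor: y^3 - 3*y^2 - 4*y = (y - 4)*(y^2 + y) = y*(y - 4)*(y + 1)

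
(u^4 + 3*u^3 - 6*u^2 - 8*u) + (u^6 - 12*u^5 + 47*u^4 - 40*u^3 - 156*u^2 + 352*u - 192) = u^6 - 12*u^5 + 48*u^4 - 37*u^3 - 162*u^2 + 344*u - 192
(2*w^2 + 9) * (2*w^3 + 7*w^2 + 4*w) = 4*w^5 + 14*w^4 + 26*w^3 + 63*w^2 + 36*w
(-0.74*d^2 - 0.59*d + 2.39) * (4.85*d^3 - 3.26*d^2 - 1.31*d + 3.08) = -3.589*d^5 - 0.4491*d^4 + 14.4843*d^3 - 9.2977*d^2 - 4.9481*d + 7.3612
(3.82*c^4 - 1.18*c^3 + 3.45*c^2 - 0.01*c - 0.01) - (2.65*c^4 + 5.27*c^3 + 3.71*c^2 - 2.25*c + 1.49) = 1.17*c^4 - 6.45*c^3 - 0.26*c^2 + 2.24*c - 1.5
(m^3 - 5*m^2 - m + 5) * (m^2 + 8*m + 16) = m^5 + 3*m^4 - 25*m^3 - 83*m^2 + 24*m + 80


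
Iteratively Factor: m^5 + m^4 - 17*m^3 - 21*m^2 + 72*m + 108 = (m + 3)*(m^4 - 2*m^3 - 11*m^2 + 12*m + 36) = (m + 2)*(m + 3)*(m^3 - 4*m^2 - 3*m + 18) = (m + 2)^2*(m + 3)*(m^2 - 6*m + 9) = (m - 3)*(m + 2)^2*(m + 3)*(m - 3)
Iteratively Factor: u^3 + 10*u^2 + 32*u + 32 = (u + 4)*(u^2 + 6*u + 8) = (u + 2)*(u + 4)*(u + 4)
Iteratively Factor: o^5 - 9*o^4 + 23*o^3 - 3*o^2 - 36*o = (o - 4)*(o^4 - 5*o^3 + 3*o^2 + 9*o) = (o - 4)*(o - 3)*(o^3 - 2*o^2 - 3*o) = (o - 4)*(o - 3)*(o + 1)*(o^2 - 3*o) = (o - 4)*(o - 3)^2*(o + 1)*(o)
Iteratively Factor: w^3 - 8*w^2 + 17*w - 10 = (w - 1)*(w^2 - 7*w + 10) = (w - 5)*(w - 1)*(w - 2)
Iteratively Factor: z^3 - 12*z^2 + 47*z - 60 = (z - 3)*(z^2 - 9*z + 20) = (z - 4)*(z - 3)*(z - 5)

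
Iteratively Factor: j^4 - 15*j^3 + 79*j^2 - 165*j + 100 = (j - 5)*(j^3 - 10*j^2 + 29*j - 20) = (j - 5)*(j - 4)*(j^2 - 6*j + 5) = (j - 5)^2*(j - 4)*(j - 1)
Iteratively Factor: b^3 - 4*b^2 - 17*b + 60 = (b + 4)*(b^2 - 8*b + 15) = (b - 3)*(b + 4)*(b - 5)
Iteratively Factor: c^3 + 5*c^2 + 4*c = (c + 4)*(c^2 + c) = (c + 1)*(c + 4)*(c)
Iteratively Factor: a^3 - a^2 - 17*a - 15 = (a + 3)*(a^2 - 4*a - 5) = (a - 5)*(a + 3)*(a + 1)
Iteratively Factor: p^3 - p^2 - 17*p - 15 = (p + 1)*(p^2 - 2*p - 15) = (p + 1)*(p + 3)*(p - 5)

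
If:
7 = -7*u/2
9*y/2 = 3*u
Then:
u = -2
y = -4/3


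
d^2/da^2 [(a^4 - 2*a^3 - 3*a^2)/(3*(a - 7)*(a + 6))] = 2*(a^6 - 3*a^5 - 123*a^4 + 247*a^3 + 9954*a^2 - 10584*a - 5292)/(3*(a^6 - 3*a^5 - 123*a^4 + 251*a^3 + 5166*a^2 - 5292*a - 74088))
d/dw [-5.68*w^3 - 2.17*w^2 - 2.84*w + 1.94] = -17.04*w^2 - 4.34*w - 2.84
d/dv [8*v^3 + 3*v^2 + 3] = 6*v*(4*v + 1)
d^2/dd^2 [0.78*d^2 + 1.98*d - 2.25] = 1.56000000000000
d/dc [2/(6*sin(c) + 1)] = -12*cos(c)/(6*sin(c) + 1)^2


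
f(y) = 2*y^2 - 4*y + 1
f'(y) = 4*y - 4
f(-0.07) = 1.29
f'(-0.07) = -4.28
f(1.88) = 0.55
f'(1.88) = 3.52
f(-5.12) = 73.91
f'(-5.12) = -24.48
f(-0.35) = 2.64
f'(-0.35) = -5.40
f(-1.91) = 15.94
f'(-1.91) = -11.64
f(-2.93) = 29.89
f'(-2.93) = -15.72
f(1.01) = -1.00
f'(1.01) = 0.04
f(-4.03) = 49.60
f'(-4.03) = -20.12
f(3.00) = 7.00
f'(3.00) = 8.00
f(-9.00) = 199.00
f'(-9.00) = -40.00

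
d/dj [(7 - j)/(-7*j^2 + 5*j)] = 7*(-j^2 + 14*j - 5)/(j^2*(49*j^2 - 70*j + 25))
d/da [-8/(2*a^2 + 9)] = 32*a/(2*a^2 + 9)^2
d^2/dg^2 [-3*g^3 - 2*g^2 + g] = -18*g - 4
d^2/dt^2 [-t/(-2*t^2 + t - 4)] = 2*(t*(4*t - 1)^2 + (1 - 6*t)*(2*t^2 - t + 4))/(2*t^2 - t + 4)^3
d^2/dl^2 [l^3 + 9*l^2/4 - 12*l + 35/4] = 6*l + 9/2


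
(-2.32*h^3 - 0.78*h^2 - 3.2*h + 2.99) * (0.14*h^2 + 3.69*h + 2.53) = -0.3248*h^5 - 8.67*h^4 - 9.1958*h^3 - 13.3628*h^2 + 2.9371*h + 7.5647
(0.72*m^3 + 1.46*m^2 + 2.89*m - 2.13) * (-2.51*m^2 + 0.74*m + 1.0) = -1.8072*m^5 - 3.1318*m^4 - 5.4535*m^3 + 8.9449*m^2 + 1.3138*m - 2.13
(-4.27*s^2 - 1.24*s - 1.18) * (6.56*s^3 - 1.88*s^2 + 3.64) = -28.0112*s^5 - 0.1068*s^4 - 5.4096*s^3 - 13.3244*s^2 - 4.5136*s - 4.2952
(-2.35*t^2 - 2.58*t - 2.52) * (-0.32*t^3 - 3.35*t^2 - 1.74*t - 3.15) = 0.752*t^5 + 8.6981*t^4 + 13.5384*t^3 + 20.3337*t^2 + 12.5118*t + 7.938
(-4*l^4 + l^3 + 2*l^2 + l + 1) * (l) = -4*l^5 + l^4 + 2*l^3 + l^2 + l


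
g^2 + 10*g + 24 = (g + 4)*(g + 6)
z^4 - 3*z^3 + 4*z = z*(z - 2)^2*(z + 1)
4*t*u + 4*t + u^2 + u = (4*t + u)*(u + 1)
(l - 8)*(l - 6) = l^2 - 14*l + 48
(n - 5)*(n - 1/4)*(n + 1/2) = n^3 - 19*n^2/4 - 11*n/8 + 5/8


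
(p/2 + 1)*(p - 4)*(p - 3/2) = p^3/2 - 7*p^2/4 - 5*p/2 + 6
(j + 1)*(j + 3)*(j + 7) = j^3 + 11*j^2 + 31*j + 21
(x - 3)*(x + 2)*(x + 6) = x^3 + 5*x^2 - 12*x - 36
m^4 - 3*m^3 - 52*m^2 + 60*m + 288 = (m - 8)*(m - 3)*(m + 2)*(m + 6)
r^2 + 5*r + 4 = (r + 1)*(r + 4)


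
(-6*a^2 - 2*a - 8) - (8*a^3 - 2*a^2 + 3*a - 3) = -8*a^3 - 4*a^2 - 5*a - 5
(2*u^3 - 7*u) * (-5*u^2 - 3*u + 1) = -10*u^5 - 6*u^4 + 37*u^3 + 21*u^2 - 7*u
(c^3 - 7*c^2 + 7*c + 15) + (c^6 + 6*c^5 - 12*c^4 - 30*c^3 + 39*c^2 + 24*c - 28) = c^6 + 6*c^5 - 12*c^4 - 29*c^3 + 32*c^2 + 31*c - 13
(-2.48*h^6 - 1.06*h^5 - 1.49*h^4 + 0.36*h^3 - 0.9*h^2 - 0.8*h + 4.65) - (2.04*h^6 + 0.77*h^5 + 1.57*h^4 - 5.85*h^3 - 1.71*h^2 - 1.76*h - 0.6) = -4.52*h^6 - 1.83*h^5 - 3.06*h^4 + 6.21*h^3 + 0.81*h^2 + 0.96*h + 5.25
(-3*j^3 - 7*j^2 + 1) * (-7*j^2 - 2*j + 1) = 21*j^5 + 55*j^4 + 11*j^3 - 14*j^2 - 2*j + 1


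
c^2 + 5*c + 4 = (c + 1)*(c + 4)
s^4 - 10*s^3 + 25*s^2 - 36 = (s - 6)*(s - 3)*(s - 2)*(s + 1)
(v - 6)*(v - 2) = v^2 - 8*v + 12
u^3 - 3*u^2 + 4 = (u - 2)^2*(u + 1)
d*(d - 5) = d^2 - 5*d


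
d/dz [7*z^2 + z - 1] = 14*z + 1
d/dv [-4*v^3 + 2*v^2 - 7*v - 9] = -12*v^2 + 4*v - 7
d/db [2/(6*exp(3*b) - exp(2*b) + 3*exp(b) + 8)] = (-36*exp(2*b) + 4*exp(b) - 6)*exp(b)/(6*exp(3*b) - exp(2*b) + 3*exp(b) + 8)^2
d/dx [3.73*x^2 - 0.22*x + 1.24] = 7.46*x - 0.22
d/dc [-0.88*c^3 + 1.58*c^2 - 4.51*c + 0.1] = -2.64*c^2 + 3.16*c - 4.51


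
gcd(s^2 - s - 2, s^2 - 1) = s + 1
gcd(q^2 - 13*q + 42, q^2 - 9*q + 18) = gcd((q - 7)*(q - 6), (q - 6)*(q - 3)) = q - 6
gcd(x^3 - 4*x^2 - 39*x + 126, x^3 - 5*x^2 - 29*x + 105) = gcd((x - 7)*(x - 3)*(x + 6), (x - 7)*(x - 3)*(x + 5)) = x^2 - 10*x + 21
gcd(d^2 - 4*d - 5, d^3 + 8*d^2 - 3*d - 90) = 1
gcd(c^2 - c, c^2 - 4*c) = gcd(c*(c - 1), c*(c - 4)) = c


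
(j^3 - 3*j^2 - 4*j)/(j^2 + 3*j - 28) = j*(j + 1)/(j + 7)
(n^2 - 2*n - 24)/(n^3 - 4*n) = (n^2 - 2*n - 24)/(n*(n^2 - 4))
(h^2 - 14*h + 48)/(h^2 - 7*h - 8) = (h - 6)/(h + 1)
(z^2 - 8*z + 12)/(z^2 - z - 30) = (z - 2)/(z + 5)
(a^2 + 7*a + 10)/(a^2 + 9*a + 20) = (a + 2)/(a + 4)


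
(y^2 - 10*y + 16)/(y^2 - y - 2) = (y - 8)/(y + 1)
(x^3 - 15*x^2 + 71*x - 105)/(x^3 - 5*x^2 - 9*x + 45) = (x - 7)/(x + 3)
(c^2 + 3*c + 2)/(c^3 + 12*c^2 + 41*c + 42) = (c + 1)/(c^2 + 10*c + 21)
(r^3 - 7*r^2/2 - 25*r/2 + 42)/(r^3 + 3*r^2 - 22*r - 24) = (2*r^2 + r - 21)/(2*(r^2 + 7*r + 6))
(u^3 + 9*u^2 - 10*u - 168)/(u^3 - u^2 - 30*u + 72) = (u + 7)/(u - 3)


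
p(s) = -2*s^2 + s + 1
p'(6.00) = -23.00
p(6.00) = -65.00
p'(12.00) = -47.00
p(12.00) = -275.00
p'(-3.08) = 13.32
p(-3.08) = -21.05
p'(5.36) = -20.44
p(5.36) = -51.10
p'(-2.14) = 9.56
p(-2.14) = -10.30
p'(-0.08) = 1.32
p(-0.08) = 0.91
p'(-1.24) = 5.96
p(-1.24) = -3.32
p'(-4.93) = 20.72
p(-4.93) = -52.54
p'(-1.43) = 6.72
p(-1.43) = -4.52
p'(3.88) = -14.52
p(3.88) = -25.23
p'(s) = 1 - 4*s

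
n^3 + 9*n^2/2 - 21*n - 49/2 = (n - 7/2)*(n + 1)*(n + 7)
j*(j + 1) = j^2 + j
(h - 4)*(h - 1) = h^2 - 5*h + 4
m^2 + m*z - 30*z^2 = (m - 5*z)*(m + 6*z)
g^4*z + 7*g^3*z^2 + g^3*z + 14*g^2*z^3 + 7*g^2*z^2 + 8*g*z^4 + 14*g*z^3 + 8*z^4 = (g + z)*(g + 2*z)*(g + 4*z)*(g*z + z)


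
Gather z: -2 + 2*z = 2*z - 2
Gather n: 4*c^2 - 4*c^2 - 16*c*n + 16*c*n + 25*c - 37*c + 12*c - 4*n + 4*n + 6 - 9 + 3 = 0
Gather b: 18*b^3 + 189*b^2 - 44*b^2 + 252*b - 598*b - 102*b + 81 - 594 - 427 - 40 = 18*b^3 + 145*b^2 - 448*b - 980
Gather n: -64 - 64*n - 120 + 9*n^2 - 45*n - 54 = 9*n^2 - 109*n - 238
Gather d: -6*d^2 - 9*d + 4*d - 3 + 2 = -6*d^2 - 5*d - 1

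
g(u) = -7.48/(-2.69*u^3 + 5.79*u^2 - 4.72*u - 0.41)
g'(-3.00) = -0.04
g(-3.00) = -0.05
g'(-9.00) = -0.00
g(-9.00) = -0.00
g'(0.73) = -1.29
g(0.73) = 4.12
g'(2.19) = -1.07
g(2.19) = 0.67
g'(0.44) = -3.49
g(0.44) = 4.69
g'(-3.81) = -0.02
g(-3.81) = -0.03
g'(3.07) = -0.23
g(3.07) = 0.20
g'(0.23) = -12.44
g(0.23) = 6.12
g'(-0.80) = -2.01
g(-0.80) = -0.89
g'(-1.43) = -0.42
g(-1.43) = -0.29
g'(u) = -7.48*(8.07*u^2 - 11.58*u + 4.72)/(-2.69*u^3 + 5.79*u^2 - 4.72*u - 0.41)^2 = (-60.3636*u^2 + 86.6184*u - 35.3056)/(2.69*u^3 - 5.79*u^2 + 4.72*u + 0.41)^2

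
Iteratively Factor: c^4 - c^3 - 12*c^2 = (c)*(c^3 - c^2 - 12*c) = c*(c - 4)*(c^2 + 3*c) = c*(c - 4)*(c + 3)*(c)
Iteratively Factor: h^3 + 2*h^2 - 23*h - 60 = (h + 4)*(h^2 - 2*h - 15) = (h + 3)*(h + 4)*(h - 5)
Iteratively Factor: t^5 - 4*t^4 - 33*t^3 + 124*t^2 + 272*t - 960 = (t - 4)*(t^4 - 33*t^2 - 8*t + 240) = (t - 4)*(t + 4)*(t^3 - 4*t^2 - 17*t + 60) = (t - 4)*(t - 3)*(t + 4)*(t^2 - t - 20) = (t - 4)*(t - 3)*(t + 4)^2*(t - 5)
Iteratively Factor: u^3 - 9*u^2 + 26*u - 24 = (u - 3)*(u^2 - 6*u + 8) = (u - 4)*(u - 3)*(u - 2)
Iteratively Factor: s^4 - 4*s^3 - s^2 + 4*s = (s + 1)*(s^3 - 5*s^2 + 4*s) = s*(s + 1)*(s^2 - 5*s + 4) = s*(s - 4)*(s + 1)*(s - 1)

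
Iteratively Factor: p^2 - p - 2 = (p + 1)*(p - 2)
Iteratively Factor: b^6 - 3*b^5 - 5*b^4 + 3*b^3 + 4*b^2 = (b - 4)*(b^5 + b^4 - b^3 - b^2) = (b - 4)*(b + 1)*(b^4 - b^2) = b*(b - 4)*(b + 1)*(b^3 - b) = b*(b - 4)*(b - 1)*(b + 1)*(b^2 + b) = b^2*(b - 4)*(b - 1)*(b + 1)*(b + 1)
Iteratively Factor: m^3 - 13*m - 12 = (m - 4)*(m^2 + 4*m + 3) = (m - 4)*(m + 1)*(m + 3)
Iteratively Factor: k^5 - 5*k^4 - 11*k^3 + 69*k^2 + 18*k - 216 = (k - 3)*(k^4 - 2*k^3 - 17*k^2 + 18*k + 72) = (k - 3)*(k + 2)*(k^3 - 4*k^2 - 9*k + 36) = (k - 3)^2*(k + 2)*(k^2 - k - 12) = (k - 3)^2*(k + 2)*(k + 3)*(k - 4)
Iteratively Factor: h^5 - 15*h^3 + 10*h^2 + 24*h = (h - 3)*(h^4 + 3*h^3 - 6*h^2 - 8*h) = h*(h - 3)*(h^3 + 3*h^2 - 6*h - 8) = h*(h - 3)*(h + 4)*(h^2 - h - 2) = h*(h - 3)*(h + 1)*(h + 4)*(h - 2)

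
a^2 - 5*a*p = a*(a - 5*p)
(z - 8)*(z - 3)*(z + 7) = z^3 - 4*z^2 - 53*z + 168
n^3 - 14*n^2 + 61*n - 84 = (n - 7)*(n - 4)*(n - 3)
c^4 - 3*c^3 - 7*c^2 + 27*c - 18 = (c - 3)*(c - 2)*(c - 1)*(c + 3)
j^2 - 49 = (j - 7)*(j + 7)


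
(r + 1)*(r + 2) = r^2 + 3*r + 2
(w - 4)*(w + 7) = w^2 + 3*w - 28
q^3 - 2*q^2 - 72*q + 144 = (q - 2)*(q - 6*sqrt(2))*(q + 6*sqrt(2))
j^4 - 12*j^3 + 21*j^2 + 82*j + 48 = (j - 8)*(j - 6)*(j + 1)^2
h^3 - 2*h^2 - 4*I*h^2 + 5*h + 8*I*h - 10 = (h - 2)*(h - 5*I)*(h + I)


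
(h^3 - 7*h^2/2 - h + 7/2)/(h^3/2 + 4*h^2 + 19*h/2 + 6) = (2*h^2 - 9*h + 7)/(h^2 + 7*h + 12)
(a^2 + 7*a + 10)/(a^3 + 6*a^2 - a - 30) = (a + 2)/(a^2 + a - 6)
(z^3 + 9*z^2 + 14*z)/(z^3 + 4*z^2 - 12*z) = (z^2 + 9*z + 14)/(z^2 + 4*z - 12)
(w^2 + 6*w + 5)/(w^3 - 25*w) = (w + 1)/(w*(w - 5))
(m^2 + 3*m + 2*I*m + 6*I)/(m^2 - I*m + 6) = (m + 3)/(m - 3*I)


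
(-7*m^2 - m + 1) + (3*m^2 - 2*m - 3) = -4*m^2 - 3*m - 2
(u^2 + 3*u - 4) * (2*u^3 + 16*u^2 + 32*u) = 2*u^5 + 22*u^4 + 72*u^3 + 32*u^2 - 128*u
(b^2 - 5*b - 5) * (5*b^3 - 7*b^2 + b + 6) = 5*b^5 - 32*b^4 + 11*b^3 + 36*b^2 - 35*b - 30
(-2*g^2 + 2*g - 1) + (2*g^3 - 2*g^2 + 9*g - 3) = 2*g^3 - 4*g^2 + 11*g - 4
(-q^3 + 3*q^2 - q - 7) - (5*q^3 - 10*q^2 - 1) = -6*q^3 + 13*q^2 - q - 6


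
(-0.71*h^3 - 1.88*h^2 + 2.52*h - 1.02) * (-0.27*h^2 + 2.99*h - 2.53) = 0.1917*h^5 - 1.6153*h^4 - 4.5053*h^3 + 12.5666*h^2 - 9.4254*h + 2.5806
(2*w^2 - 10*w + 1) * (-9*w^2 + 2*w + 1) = -18*w^4 + 94*w^3 - 27*w^2 - 8*w + 1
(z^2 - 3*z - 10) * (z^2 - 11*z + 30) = z^4 - 14*z^3 + 53*z^2 + 20*z - 300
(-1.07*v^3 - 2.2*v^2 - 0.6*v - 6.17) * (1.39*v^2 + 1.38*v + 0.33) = -1.4873*v^5 - 4.5346*v^4 - 4.2231*v^3 - 10.1303*v^2 - 8.7126*v - 2.0361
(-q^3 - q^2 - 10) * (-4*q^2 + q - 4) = 4*q^5 + 3*q^4 + 3*q^3 + 44*q^2 - 10*q + 40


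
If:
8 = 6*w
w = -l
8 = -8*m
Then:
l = -4/3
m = -1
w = 4/3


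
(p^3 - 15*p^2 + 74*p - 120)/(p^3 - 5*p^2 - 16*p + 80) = (p - 6)/(p + 4)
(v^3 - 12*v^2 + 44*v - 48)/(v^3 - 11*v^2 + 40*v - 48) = (v^2 - 8*v + 12)/(v^2 - 7*v + 12)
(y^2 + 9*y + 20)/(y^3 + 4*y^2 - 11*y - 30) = (y + 4)/(y^2 - y - 6)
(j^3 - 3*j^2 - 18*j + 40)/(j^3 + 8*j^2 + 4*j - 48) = (j - 5)/(j + 6)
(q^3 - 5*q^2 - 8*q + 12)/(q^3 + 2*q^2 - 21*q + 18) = (q^2 - 4*q - 12)/(q^2 + 3*q - 18)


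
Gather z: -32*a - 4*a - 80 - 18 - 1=-36*a - 99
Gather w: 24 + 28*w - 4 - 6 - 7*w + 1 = 21*w + 15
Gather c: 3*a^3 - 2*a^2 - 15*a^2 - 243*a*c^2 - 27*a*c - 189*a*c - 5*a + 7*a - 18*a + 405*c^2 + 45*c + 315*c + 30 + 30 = 3*a^3 - 17*a^2 - 16*a + c^2*(405 - 243*a) + c*(360 - 216*a) + 60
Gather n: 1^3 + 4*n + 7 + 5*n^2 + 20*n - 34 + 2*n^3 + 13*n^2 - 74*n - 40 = 2*n^3 + 18*n^2 - 50*n - 66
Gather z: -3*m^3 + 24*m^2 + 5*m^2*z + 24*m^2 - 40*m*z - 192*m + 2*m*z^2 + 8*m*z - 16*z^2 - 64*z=-3*m^3 + 48*m^2 - 192*m + z^2*(2*m - 16) + z*(5*m^2 - 32*m - 64)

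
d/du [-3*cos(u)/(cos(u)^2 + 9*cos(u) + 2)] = 3*(sin(u)^2 + 1)*sin(u)/(cos(u)^2 + 9*cos(u) + 2)^2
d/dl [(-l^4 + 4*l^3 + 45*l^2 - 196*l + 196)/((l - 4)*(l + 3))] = (-2*l^5 + 7*l^4 + 40*l^3 + 7*l^2 - 1472*l + 2548)/(l^4 - 2*l^3 - 23*l^2 + 24*l + 144)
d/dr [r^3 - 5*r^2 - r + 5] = 3*r^2 - 10*r - 1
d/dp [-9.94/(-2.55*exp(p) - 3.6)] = -25.347*exp(p)/(2.55*exp(p) + 3.6)^2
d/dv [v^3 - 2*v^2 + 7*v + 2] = 3*v^2 - 4*v + 7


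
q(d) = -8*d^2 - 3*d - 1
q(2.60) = -62.88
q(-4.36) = -140.00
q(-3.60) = -93.88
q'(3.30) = -55.80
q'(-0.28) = 1.48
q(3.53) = -111.28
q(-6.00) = -271.00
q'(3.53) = -59.48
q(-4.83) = -173.14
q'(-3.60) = 54.60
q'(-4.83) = 74.28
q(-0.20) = -0.72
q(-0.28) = -0.79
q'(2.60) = -44.60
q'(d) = -16*d - 3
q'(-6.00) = 93.00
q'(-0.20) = 0.20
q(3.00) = -82.00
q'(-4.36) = 66.76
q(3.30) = -98.02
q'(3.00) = -51.00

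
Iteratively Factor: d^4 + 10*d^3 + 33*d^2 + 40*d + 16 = (d + 4)*(d^3 + 6*d^2 + 9*d + 4) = (d + 1)*(d + 4)*(d^2 + 5*d + 4) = (d + 1)*(d + 4)^2*(d + 1)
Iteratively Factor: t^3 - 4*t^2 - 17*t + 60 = (t + 4)*(t^2 - 8*t + 15) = (t - 5)*(t + 4)*(t - 3)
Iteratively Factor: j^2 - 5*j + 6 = (j - 2)*(j - 3)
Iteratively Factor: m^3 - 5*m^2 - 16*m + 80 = (m + 4)*(m^2 - 9*m + 20) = (m - 5)*(m + 4)*(m - 4)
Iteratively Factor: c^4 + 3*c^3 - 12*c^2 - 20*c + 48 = (c + 4)*(c^3 - c^2 - 8*c + 12) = (c - 2)*(c + 4)*(c^2 + c - 6) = (c - 2)^2*(c + 4)*(c + 3)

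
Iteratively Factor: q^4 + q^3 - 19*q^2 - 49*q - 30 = (q + 3)*(q^3 - 2*q^2 - 13*q - 10) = (q + 2)*(q + 3)*(q^2 - 4*q - 5) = (q + 1)*(q + 2)*(q + 3)*(q - 5)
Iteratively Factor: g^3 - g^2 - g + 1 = (g + 1)*(g^2 - 2*g + 1) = (g - 1)*(g + 1)*(g - 1)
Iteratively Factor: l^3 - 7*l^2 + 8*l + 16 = (l + 1)*(l^2 - 8*l + 16) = (l - 4)*(l + 1)*(l - 4)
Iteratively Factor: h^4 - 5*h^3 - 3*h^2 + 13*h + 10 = (h + 1)*(h^3 - 6*h^2 + 3*h + 10) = (h - 2)*(h + 1)*(h^2 - 4*h - 5) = (h - 5)*(h - 2)*(h + 1)*(h + 1)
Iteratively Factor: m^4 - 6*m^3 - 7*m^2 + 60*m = (m - 5)*(m^3 - m^2 - 12*m) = (m - 5)*(m + 3)*(m^2 - 4*m) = (m - 5)*(m - 4)*(m + 3)*(m)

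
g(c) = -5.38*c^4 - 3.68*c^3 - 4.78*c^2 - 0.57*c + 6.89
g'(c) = -21.52*c^3 - 11.04*c^2 - 9.56*c - 0.57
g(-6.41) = -8299.33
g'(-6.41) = 5274.92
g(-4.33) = -1672.69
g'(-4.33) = 1580.89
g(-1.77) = -39.47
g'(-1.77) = 101.10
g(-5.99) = -6296.40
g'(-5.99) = 4285.70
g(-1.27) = -6.55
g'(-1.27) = 37.85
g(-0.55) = 5.88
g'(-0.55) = 4.93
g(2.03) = -136.11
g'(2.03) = -245.50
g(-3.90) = -1089.93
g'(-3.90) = 1145.34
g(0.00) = 6.89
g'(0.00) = -0.57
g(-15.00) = -261002.56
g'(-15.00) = 70288.83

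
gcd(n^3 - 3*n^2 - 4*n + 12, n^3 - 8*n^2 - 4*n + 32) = n^2 - 4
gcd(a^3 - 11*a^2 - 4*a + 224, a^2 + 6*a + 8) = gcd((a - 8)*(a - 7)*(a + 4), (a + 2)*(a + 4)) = a + 4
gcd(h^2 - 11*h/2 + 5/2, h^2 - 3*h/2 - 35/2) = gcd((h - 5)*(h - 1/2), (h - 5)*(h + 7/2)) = h - 5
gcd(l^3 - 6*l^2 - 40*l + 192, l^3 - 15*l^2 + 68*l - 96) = l^2 - 12*l + 32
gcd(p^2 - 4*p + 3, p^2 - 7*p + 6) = p - 1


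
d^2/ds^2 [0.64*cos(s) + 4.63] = -0.64*cos(s)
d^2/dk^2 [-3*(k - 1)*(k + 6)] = -6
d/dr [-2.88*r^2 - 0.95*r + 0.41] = -5.76*r - 0.95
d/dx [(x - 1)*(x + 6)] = 2*x + 5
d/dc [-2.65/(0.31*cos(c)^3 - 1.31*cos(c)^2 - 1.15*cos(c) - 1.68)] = (-2.4645*cos(c)^2 + 6.943*cos(c) + 3.0475)*sin(c)/(-0.31*cos(c)^3 + 1.31*cos(c)^2 + 1.15*cos(c) + 1.68)^2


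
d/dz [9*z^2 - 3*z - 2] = 18*z - 3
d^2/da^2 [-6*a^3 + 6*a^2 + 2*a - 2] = 12 - 36*a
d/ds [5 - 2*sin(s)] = -2*cos(s)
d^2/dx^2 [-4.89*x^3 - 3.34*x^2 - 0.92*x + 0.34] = -29.34*x - 6.68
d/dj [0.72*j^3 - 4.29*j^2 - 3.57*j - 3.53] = 2.16*j^2 - 8.58*j - 3.57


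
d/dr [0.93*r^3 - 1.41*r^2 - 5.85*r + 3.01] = 2.79*r^2 - 2.82*r - 5.85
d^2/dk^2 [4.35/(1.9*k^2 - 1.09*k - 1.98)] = (31.407*k^2 - 18.0177*k - 4.35*(3.8*k - 1.09)*(7.6*k - 2.18) - 32.7294)/(-1.9*k^2 + 1.09*k + 1.98)^3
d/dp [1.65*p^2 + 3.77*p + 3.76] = 3.3*p + 3.77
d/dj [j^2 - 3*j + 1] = 2*j - 3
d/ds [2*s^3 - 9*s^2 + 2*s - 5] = 6*s^2 - 18*s + 2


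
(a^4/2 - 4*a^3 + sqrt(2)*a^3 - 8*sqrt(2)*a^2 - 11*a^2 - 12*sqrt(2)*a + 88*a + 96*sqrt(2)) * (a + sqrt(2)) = a^5/2 - 4*a^4 + 3*sqrt(2)*a^4/2 - 12*sqrt(2)*a^3 - 9*a^3 - 23*sqrt(2)*a^2 + 72*a^2 - 24*a + 184*sqrt(2)*a + 192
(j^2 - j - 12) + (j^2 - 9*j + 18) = 2*j^2 - 10*j + 6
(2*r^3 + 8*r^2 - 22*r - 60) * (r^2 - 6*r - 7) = 2*r^5 - 4*r^4 - 84*r^3 + 16*r^2 + 514*r + 420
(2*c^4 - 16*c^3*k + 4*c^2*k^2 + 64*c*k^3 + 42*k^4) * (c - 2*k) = 2*c^5 - 20*c^4*k + 36*c^3*k^2 + 56*c^2*k^3 - 86*c*k^4 - 84*k^5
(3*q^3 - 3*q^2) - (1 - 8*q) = 3*q^3 - 3*q^2 + 8*q - 1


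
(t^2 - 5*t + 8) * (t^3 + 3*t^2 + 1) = t^5 - 2*t^4 - 7*t^3 + 25*t^2 - 5*t + 8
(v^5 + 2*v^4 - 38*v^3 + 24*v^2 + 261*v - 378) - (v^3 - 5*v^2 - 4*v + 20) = v^5 + 2*v^4 - 39*v^3 + 29*v^2 + 265*v - 398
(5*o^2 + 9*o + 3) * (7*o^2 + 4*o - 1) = 35*o^4 + 83*o^3 + 52*o^2 + 3*o - 3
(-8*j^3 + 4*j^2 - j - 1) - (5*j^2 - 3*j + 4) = -8*j^3 - j^2 + 2*j - 5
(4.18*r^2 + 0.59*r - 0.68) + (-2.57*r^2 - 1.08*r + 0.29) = 1.61*r^2 - 0.49*r - 0.39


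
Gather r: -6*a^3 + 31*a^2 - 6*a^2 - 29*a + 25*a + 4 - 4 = -6*a^3 + 25*a^2 - 4*a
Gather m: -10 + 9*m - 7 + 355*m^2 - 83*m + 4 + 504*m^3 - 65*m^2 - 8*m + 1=504*m^3 + 290*m^2 - 82*m - 12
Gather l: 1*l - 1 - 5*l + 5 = 4 - 4*l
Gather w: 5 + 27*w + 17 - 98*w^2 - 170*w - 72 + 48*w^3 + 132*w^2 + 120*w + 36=48*w^3 + 34*w^2 - 23*w - 14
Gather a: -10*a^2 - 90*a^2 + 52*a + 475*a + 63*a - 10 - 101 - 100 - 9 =-100*a^2 + 590*a - 220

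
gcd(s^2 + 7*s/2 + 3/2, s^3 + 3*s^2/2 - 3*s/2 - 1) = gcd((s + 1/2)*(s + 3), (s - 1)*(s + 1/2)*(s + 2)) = s + 1/2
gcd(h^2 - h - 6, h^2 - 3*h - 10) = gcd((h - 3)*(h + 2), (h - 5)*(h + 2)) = h + 2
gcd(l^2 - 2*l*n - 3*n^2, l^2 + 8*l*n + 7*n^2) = l + n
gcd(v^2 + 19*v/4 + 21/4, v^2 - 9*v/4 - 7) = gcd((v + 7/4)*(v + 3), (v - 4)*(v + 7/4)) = v + 7/4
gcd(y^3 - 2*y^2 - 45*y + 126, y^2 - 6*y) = y - 6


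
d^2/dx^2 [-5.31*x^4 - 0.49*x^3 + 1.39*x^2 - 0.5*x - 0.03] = -63.72*x^2 - 2.94*x + 2.78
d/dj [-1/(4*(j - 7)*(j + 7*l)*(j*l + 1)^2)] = (2*l*(j - 7)*(j + 7*l) + (j - 7)*(j*l + 1) + (j + 7*l)*(j*l + 1))/(4*(j - 7)^2*(j + 7*l)^2*(j*l + 1)^3)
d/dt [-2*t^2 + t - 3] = 1 - 4*t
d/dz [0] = 0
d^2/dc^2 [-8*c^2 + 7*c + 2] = -16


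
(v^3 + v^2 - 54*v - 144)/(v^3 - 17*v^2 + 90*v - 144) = (v^2 + 9*v + 18)/(v^2 - 9*v + 18)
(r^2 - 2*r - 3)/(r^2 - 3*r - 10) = (-r^2 + 2*r + 3)/(-r^2 + 3*r + 10)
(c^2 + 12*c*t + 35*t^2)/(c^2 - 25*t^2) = (-c - 7*t)/(-c + 5*t)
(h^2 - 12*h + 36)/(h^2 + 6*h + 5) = (h^2 - 12*h + 36)/(h^2 + 6*h + 5)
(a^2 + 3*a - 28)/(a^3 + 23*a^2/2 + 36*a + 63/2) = 2*(a - 4)/(2*a^2 + 9*a + 9)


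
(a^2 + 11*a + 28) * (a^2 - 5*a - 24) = a^4 + 6*a^3 - 51*a^2 - 404*a - 672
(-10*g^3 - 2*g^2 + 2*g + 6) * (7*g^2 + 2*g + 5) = -70*g^5 - 34*g^4 - 40*g^3 + 36*g^2 + 22*g + 30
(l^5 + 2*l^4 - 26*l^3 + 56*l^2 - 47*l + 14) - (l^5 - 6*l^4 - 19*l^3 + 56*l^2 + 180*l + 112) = 8*l^4 - 7*l^3 - 227*l - 98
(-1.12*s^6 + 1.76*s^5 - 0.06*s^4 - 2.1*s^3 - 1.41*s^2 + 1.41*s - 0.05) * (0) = 0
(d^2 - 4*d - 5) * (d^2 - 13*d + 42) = d^4 - 17*d^3 + 89*d^2 - 103*d - 210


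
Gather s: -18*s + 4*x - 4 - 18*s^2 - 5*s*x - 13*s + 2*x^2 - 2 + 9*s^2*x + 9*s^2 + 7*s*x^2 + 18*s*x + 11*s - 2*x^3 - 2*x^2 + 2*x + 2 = s^2*(9*x - 9) + s*(7*x^2 + 13*x - 20) - 2*x^3 + 6*x - 4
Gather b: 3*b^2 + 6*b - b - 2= 3*b^2 + 5*b - 2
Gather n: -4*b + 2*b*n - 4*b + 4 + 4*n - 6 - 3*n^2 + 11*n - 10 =-8*b - 3*n^2 + n*(2*b + 15) - 12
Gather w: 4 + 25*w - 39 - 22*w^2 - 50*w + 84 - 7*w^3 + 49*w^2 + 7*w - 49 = -7*w^3 + 27*w^2 - 18*w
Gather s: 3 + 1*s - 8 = s - 5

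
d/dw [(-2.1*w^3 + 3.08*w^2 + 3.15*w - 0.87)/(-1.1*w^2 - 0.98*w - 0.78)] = (2.31*w^4 + 4.116*w^3 + 5.3606*w^2 - 6.7188*w - 3.3096)/(1.21*w^4 + 2.156*w^3 + 2.6764*w^2 + 1.5288*w + 0.6084)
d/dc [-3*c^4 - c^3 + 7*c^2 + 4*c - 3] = -12*c^3 - 3*c^2 + 14*c + 4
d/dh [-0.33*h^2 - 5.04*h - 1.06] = -0.66*h - 5.04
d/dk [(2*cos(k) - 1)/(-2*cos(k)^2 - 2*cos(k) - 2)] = (2*cos(k) - cos(2*k) + 2)*sin(k)/(2*(cos(k)^2 + cos(k) + 1)^2)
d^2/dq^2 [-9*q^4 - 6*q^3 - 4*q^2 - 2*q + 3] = -108*q^2 - 36*q - 8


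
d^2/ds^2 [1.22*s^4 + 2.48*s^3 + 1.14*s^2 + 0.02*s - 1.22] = 14.64*s^2 + 14.88*s + 2.28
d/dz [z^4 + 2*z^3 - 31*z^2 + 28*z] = 4*z^3 + 6*z^2 - 62*z + 28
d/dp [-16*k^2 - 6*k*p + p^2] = -6*k + 2*p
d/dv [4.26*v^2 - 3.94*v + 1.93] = 8.52*v - 3.94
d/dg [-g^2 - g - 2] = -2*g - 1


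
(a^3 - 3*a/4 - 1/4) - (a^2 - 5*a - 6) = a^3 - a^2 + 17*a/4 + 23/4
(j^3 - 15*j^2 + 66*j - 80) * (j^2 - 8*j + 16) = j^5 - 23*j^4 + 202*j^3 - 848*j^2 + 1696*j - 1280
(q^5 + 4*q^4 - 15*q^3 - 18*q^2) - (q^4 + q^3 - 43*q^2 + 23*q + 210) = q^5 + 3*q^4 - 16*q^3 + 25*q^2 - 23*q - 210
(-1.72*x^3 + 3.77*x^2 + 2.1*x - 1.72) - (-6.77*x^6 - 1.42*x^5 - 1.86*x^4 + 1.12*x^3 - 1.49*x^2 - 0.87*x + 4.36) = 6.77*x^6 + 1.42*x^5 + 1.86*x^4 - 2.84*x^3 + 5.26*x^2 + 2.97*x - 6.08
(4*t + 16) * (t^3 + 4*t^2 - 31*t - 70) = 4*t^4 + 32*t^3 - 60*t^2 - 776*t - 1120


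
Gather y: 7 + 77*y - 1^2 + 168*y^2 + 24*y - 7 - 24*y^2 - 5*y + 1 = 144*y^2 + 96*y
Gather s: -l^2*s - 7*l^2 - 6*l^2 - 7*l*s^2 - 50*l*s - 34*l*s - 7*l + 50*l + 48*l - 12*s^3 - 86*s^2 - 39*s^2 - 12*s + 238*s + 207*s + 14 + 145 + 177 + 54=-13*l^2 + 91*l - 12*s^3 + s^2*(-7*l - 125) + s*(-l^2 - 84*l + 433) + 390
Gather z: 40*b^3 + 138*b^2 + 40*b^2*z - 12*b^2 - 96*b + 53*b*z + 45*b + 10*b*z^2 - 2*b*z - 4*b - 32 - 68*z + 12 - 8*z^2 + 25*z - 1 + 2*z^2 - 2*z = 40*b^3 + 126*b^2 - 55*b + z^2*(10*b - 6) + z*(40*b^2 + 51*b - 45) - 21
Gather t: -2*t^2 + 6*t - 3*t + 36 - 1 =-2*t^2 + 3*t + 35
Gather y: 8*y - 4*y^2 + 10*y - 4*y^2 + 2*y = -8*y^2 + 20*y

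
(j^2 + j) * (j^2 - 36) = j^4 + j^3 - 36*j^2 - 36*j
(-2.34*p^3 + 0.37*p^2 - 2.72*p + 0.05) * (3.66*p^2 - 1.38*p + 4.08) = -8.5644*p^5 + 4.5834*p^4 - 20.013*p^3 + 5.4462*p^2 - 11.1666*p + 0.204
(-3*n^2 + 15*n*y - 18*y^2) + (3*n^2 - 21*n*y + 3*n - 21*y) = -6*n*y + 3*n - 18*y^2 - 21*y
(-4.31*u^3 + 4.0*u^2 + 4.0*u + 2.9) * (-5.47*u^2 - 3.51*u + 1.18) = 23.5757*u^5 - 6.7519*u^4 - 41.0058*u^3 - 25.183*u^2 - 5.459*u + 3.422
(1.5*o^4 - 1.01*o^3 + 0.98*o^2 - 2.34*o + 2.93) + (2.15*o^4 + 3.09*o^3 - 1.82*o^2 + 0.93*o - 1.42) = 3.65*o^4 + 2.08*o^3 - 0.84*o^2 - 1.41*o + 1.51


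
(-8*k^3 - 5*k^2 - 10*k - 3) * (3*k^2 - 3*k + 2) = -24*k^5 + 9*k^4 - 31*k^3 + 11*k^2 - 11*k - 6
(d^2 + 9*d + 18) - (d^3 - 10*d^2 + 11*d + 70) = -d^3 + 11*d^2 - 2*d - 52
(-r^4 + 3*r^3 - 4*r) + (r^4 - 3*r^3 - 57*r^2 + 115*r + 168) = -57*r^2 + 111*r + 168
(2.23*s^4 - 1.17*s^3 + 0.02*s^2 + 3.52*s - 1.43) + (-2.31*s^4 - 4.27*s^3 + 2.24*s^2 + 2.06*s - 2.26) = -0.0800000000000001*s^4 - 5.44*s^3 + 2.26*s^2 + 5.58*s - 3.69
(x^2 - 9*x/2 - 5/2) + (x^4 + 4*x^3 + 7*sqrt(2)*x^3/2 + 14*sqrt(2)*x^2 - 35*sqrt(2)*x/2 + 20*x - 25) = x^4 + 4*x^3 + 7*sqrt(2)*x^3/2 + x^2 + 14*sqrt(2)*x^2 - 35*sqrt(2)*x/2 + 31*x/2 - 55/2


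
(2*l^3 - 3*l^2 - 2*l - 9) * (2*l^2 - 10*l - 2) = 4*l^5 - 26*l^4 + 22*l^3 + 8*l^2 + 94*l + 18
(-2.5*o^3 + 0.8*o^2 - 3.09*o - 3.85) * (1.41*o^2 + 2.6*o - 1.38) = -3.525*o^5 - 5.372*o^4 + 1.1731*o^3 - 14.5665*o^2 - 5.7458*o + 5.313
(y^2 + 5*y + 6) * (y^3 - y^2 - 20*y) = y^5 + 4*y^4 - 19*y^3 - 106*y^2 - 120*y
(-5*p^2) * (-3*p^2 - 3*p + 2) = 15*p^4 + 15*p^3 - 10*p^2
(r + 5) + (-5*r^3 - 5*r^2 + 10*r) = -5*r^3 - 5*r^2 + 11*r + 5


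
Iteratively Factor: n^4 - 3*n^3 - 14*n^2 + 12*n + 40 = (n - 2)*(n^3 - n^2 - 16*n - 20) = (n - 2)*(n + 2)*(n^2 - 3*n - 10) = (n - 2)*(n + 2)^2*(n - 5)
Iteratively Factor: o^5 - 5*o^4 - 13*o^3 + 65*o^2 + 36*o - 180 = (o - 2)*(o^4 - 3*o^3 - 19*o^2 + 27*o + 90) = (o - 2)*(o + 3)*(o^3 - 6*o^2 - o + 30) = (o - 2)*(o + 2)*(o + 3)*(o^2 - 8*o + 15) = (o - 3)*(o - 2)*(o + 2)*(o + 3)*(o - 5)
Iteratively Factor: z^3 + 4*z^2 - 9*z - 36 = (z + 3)*(z^2 + z - 12) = (z - 3)*(z + 3)*(z + 4)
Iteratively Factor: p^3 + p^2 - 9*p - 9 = (p + 3)*(p^2 - 2*p - 3) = (p + 1)*(p + 3)*(p - 3)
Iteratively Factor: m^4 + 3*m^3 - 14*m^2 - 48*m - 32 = (m + 4)*(m^3 - m^2 - 10*m - 8) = (m + 2)*(m + 4)*(m^2 - 3*m - 4) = (m - 4)*(m + 2)*(m + 4)*(m + 1)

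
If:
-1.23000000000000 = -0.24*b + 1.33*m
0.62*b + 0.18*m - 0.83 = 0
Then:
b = 1.53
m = -0.65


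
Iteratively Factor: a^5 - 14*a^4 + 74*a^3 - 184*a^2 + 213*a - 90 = (a - 1)*(a^4 - 13*a^3 + 61*a^2 - 123*a + 90) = (a - 2)*(a - 1)*(a^3 - 11*a^2 + 39*a - 45) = (a - 3)*(a - 2)*(a - 1)*(a^2 - 8*a + 15) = (a - 5)*(a - 3)*(a - 2)*(a - 1)*(a - 3)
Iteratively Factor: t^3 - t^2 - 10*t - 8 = (t + 2)*(t^2 - 3*t - 4) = (t - 4)*(t + 2)*(t + 1)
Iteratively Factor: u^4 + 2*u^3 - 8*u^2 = (u + 4)*(u^3 - 2*u^2) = u*(u + 4)*(u^2 - 2*u) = u*(u - 2)*(u + 4)*(u)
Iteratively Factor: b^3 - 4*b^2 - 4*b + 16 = (b + 2)*(b^2 - 6*b + 8) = (b - 4)*(b + 2)*(b - 2)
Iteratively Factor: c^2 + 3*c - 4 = (c + 4)*(c - 1)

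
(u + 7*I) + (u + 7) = 2*u + 7 + 7*I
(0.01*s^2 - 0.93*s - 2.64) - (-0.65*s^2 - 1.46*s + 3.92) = 0.66*s^2 + 0.53*s - 6.56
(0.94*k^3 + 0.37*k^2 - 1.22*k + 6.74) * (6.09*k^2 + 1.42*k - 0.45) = 5.7246*k^5 + 3.5881*k^4 - 7.3274*k^3 + 39.1477*k^2 + 10.1198*k - 3.033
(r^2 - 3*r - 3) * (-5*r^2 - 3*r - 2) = -5*r^4 + 12*r^3 + 22*r^2 + 15*r + 6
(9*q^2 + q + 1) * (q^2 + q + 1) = 9*q^4 + 10*q^3 + 11*q^2 + 2*q + 1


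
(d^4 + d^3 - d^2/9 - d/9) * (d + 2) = d^5 + 3*d^4 + 17*d^3/9 - d^2/3 - 2*d/9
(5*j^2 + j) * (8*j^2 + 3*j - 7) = 40*j^4 + 23*j^3 - 32*j^2 - 7*j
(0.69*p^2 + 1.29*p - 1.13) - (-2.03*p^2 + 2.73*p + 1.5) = 2.72*p^2 - 1.44*p - 2.63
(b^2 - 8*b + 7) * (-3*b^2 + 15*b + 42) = -3*b^4 + 39*b^3 - 99*b^2 - 231*b + 294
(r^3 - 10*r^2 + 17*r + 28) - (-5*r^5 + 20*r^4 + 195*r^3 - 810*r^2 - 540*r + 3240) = 5*r^5 - 20*r^4 - 194*r^3 + 800*r^2 + 557*r - 3212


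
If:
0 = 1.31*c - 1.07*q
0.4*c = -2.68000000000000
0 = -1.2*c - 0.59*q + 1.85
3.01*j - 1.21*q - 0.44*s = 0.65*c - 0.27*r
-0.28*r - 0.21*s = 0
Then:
No Solution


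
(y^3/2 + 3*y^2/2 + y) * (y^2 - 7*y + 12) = y^5/2 - 2*y^4 - 7*y^3/2 + 11*y^2 + 12*y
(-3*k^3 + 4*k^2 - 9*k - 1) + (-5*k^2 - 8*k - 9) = -3*k^3 - k^2 - 17*k - 10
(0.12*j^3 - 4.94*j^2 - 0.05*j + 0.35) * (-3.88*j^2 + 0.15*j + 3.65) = -0.4656*j^5 + 19.1852*j^4 - 0.109*j^3 - 19.3965*j^2 - 0.13*j + 1.2775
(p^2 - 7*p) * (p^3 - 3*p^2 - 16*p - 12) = p^5 - 10*p^4 + 5*p^3 + 100*p^2 + 84*p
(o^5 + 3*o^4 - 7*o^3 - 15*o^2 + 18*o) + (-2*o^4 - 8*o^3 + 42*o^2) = o^5 + o^4 - 15*o^3 + 27*o^2 + 18*o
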